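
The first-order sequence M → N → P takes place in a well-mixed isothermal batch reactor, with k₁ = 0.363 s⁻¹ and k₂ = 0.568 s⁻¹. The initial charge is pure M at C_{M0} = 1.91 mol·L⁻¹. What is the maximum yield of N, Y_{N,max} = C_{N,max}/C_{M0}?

0.289

Evaluating C_N at t_opt = ln(k₂/k₁)/(k₂−k₁) gives C_{N,max}/C_{M0} = (k₁/k₂)^[k₂/(k₂−k₁)].
= (0.363/0.568)^(0.568/(0.568−0.363)) = (0.6391)^(2.771) = 0.2892.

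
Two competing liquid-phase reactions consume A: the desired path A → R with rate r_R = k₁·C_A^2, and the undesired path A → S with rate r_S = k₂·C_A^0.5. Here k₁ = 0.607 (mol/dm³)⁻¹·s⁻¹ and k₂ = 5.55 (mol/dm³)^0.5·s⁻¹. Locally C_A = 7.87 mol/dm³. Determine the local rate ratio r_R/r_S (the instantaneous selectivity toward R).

S_{R/S} = r_R/r_S = (k₁·C_A^2)/(k₂·C_A^0.5) = (k₁/k₂)·C_A^1.5.
= (0.607×7.870^2) / (5.55×7.870^0.5) = 37.60/15.57 = 2.41.

2.41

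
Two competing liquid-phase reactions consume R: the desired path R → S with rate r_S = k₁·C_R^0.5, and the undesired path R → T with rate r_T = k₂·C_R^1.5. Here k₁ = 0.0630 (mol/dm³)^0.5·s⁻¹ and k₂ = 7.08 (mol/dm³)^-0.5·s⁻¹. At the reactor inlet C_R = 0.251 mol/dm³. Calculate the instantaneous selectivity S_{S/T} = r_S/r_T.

S_{S/T} = r_S/r_T = (k₁·C_R^0.5)/(k₂·C_R^1.5) = (k₁/k₂)·C_R⁻¹.
= (0.0630×0.2510^0.5) / (7.08×0.2510^1.5) = 0.03156/0.8903 = 0.0355.
The undesired path is higher order in R, so low C_R (CSTR or dilute feed) favours S.

0.0355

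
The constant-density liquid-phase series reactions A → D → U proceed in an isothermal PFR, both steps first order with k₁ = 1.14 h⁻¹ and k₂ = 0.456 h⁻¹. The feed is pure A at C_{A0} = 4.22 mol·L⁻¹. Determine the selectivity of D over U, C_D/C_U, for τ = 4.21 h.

The intermediate concentration in a first-order A→B→C sequence is C_D = k₁C_{A0}(e^(−k₁τ) − e^(−k₂τ))/(k₂−k₁).
e^(−k₁τ) = e^(−1.14×4.21) = e^(−4.799) = 0.008235; e^(−k₂τ) = e^(−1.920) = 0.1466.
C_D = 1.14×4.22/(0.456−1.14) × (0.008235−0.1466) = (-7.033)×(-0.1384) = 0.9735 mol·L⁻¹.
C_A = C_{A0}e^(−k₁τ) = 0.03475 mol·L⁻¹, so C_U = C_{A0}−C_A−C_D = 3.212 mol·L⁻¹; C_D/C_U = 0.303.

0.303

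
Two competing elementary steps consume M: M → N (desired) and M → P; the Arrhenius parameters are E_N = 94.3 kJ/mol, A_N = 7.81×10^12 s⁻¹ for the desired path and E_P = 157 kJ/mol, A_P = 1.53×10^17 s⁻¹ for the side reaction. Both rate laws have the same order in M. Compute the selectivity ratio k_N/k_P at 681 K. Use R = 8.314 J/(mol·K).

Since both paths have the same order in M, the concentration cancels and S_{N/P} = k_N/k_P = (A_N/A_P)·exp[(E_P−E_N)/(RT)].
(E_P−E_N)/(RT) = (157−94.3)×10³/(8.314×681) = 62700/5662 = 11.07.
k_N/k_P = (7.81×10^12/1.53×10^17)·exp(11.07) = 5.105×10^-5 × 64483 = 3.29.
Since E_N < E_P, lowering the temperature improves selectivity toward N.

3.29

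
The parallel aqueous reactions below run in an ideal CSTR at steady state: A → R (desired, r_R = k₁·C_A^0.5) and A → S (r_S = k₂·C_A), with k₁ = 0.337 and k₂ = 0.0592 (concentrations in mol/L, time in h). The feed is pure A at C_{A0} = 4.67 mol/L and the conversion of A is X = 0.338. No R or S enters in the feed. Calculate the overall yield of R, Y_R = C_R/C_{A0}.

0.258

Exit C_A = C_{A0}(1−X) = 4.67×0.662 = 3.092 mol/L.
A CSTR operates uniformly at the exit composition, giving r_R = 0.5925 and r_S = 0.1830 (each k·C_A^n at C_A = 3.092).
Fraction of consumed A going to R: r_R/(r_R+r_S) = 0.7640.
C_R = 0.7640·C_{A0}·X = 0.7640×4.67×0.338 = 1.21 mol/L; Y_R = C_R/C_{A0} = 0.258.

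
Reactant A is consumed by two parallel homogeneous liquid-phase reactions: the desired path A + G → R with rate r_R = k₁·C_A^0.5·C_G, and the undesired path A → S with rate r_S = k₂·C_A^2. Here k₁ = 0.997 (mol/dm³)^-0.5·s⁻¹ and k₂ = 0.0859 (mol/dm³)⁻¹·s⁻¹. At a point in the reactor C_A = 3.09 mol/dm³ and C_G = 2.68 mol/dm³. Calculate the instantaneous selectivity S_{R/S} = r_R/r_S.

5.73

S_{R/S} = r_R/r_S = (k₁·C_A^0.5·C_G)/(k₂·C_A^2) = (k₁/k₂)·C_A^-1.5·C_G.
= (0.997×3.090^0.5×2.680) / (0.0859×3.090^2) = 4.697/0.8202 = 5.73.
The undesired path is higher order in A, so low C_A (CSTR or dilute feed) favours R.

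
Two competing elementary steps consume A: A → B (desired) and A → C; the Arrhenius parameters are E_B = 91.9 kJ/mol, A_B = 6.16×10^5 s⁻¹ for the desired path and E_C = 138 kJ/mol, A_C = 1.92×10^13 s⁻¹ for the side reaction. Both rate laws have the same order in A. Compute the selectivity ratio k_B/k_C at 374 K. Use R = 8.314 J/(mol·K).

Since both paths have the same order in A, the concentration cancels and S_{B/C} = k_B/k_C = (A_B/A_C)·exp[(E_C−E_B)/(RT)].
(E_C−E_B)/(RT) = (138−91.9)×10³/(8.314×374) = 46100/3109 = 14.83.
k_B/k_C = (6.16×10^5/1.92×10^13)·exp(14.83) = 3.208×10^-8 × 2.747×10^6 = 0.0881.
Since E_B < E_C, lowering the temperature improves selectivity toward B.

0.0881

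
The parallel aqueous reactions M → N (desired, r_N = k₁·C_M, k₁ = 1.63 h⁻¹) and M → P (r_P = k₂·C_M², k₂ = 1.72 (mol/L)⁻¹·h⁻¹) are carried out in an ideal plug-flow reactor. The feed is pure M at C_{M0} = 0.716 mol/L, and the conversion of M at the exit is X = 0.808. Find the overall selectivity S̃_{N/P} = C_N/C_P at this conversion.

2.33

C_M = C_{M0}(1−X) = 0.1375 mol/L.
Along a PFR/batch, dC_N/dC_M = −r_N/(r_N+r_P) = −k₁/(k₁+k₂·C_M).
Integrating from C_{M0} to C_M: C_N = (1.63/1.72)·ln[(1.63+1.72·0.716)/(1.63+1.72·0.137)] = 0.9477·ln(2.862/1.866) = 0.4050 mol/L.
C_P = (C_{M0}−C_M)−C_N = 0.1736 mol/L; S̃_{N/P} = 0.4050/0.1736 = 2.33.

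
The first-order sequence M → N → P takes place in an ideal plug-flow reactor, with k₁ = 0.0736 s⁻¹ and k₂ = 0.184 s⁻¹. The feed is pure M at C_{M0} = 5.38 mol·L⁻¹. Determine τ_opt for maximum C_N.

8.30 s

The intermediate peaks when r₁ = r₂, i.e. k₁e^(−k₁τ) = k₂e^(−k₂τ), giving τ_opt = ln(k₂/k₁)/(k₂−k₁).
= ln(0.184/0.0736)/(0.184−0.0736) = ln(2.500)/0.1104 = 0.9163/0.1104 = 8.30 s.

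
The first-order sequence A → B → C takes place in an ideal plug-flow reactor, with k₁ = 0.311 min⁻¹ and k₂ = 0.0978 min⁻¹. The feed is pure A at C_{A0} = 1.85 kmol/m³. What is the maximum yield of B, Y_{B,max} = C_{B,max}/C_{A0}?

0.588

For a first-order series the maximum intermediate yield is C_{B,max}/C_{A0} = (k₁/k₂)^[k₂/(k₂−k₁)].
= (0.311/0.0978)^(0.0978/(0.0978−0.311)) = (3.180)^(-0.4587) = 0.5882.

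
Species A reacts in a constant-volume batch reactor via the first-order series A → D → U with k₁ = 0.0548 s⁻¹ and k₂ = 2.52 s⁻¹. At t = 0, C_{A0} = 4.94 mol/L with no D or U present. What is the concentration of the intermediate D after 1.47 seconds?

0.0986 mol/L

For first-order series with pure A initially, C_D(t) = k₁C_{A0}/(k₂−k₁)·(e^(−k₁t) − e^(−k₂t)).
e^(−k₁t) = e^(−0.0548×1.47) = e^(−0.08056) = 0.9226; e^(−k₂t) = e^(−3.704) = 0.02461.
C_D = 0.0548×4.94/(2.52−0.0548) × (0.9226−0.02461) = 0.1098×0.8980 = 0.09861 mol/L.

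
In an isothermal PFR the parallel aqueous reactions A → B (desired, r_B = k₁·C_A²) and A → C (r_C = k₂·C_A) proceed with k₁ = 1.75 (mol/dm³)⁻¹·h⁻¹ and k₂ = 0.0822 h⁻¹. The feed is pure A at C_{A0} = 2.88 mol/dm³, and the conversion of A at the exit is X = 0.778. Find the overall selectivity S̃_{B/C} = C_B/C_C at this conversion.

C_A = C_{A0}(1−X) = 0.6394 mol/dm³.
Along a PFR/batch, dC_C/dC_A = −r_C/(r_B+r_C) = −k₂/(k₂+k₁·C_A).
Integrating from C_{A0} to C_A: C_C = (0.0822/1.75)·ln[(0.0822+1.75·2.88)/(0.0822+1.75·0.639)] = 0.04697·ln(5.122/1.201) = 0.06813 mol/dm³.
Then C_B = (C_{A0}−C_A) − C_C = 2.241 − 0.06813 = 2.173 mol/dm³.
S̃_{B/C} = C_B/C_C = 2.173/0.06813 = 31.9.

31.9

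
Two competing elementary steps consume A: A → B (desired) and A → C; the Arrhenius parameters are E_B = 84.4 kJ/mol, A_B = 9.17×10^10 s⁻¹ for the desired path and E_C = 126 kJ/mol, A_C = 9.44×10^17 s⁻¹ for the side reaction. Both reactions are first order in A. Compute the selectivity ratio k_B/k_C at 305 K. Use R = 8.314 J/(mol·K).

1.29

k_B/k_C = (A_B/A_C)·exp[−(E_B−E_C)/(RT)] = (A_B/A_C)·exp[(E_C−E_B)/(RT)].
(E_C−E_B)/(RT) = (126−84.4)×10³/(8.314×305) = 41600/2536 = 16.41.
k_B/k_C = (9.17×10^10/9.44×10^17)·exp(16.41) = 9.714×10^-8 × 1.333×10^7 = 1.29.
Since E_B < E_C, lowering the temperature improves selectivity toward B.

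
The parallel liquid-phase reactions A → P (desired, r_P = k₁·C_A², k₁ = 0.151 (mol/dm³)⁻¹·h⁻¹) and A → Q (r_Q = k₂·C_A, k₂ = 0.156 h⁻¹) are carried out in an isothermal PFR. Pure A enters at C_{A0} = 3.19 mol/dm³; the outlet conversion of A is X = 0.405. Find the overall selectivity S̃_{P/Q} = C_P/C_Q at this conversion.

C_A = C_{A0}(1−X) = 1.898 mol/dm³.
Along a PFR/batch, dC_Q/dC_A = −r_Q/(r_P+r_Q) = −k₂/(k₂+k₁·C_A).
Integrating from C_{A0} to C_A: C_Q = (0.156/0.151)·ln[(0.156+0.151·3.19)/(0.156+0.151·1.90)] = 1.033·ln(0.6377/0.4426) = 0.3773 mol/dm³.
Then C_P = (C_{A0}−C_A) − C_Q = 1.292 − 0.3773 = 0.9147 mol/dm³.
S̃_{P/Q} = C_P/C_Q = 0.9147/0.3773 = 2.42.

2.42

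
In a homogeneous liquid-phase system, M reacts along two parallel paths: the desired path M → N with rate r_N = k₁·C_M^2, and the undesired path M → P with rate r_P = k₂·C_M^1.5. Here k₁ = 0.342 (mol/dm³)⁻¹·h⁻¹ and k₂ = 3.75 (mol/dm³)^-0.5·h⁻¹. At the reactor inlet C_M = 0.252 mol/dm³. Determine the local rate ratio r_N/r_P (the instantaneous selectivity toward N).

0.0458

S_{N/P} = r_N/r_P = (k₁·C_M^2)/(k₂·C_M^1.5) = (k₁/k₂)·C_M^0.5.
= (0.342×0.2520^2) / (3.75×0.2520^1.5) = 0.02172/0.4744 = 0.0458.
Since the desired path is higher order in M, keeping C_M high (PFR or concentrated feed) favours N.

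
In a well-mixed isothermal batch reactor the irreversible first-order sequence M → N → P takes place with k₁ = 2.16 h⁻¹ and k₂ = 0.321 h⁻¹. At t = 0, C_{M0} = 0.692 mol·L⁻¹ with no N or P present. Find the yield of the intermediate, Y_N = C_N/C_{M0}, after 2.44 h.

Solving the coupled first-order balances gives C_N(t) = [k₁/(k₂−k₁)]·C_{M0}·(e^(−k₁t) − e^(−k₂t)).
e^(−k₁t) = e^(−2.16×2.44) = e^(−5.270) = 0.005142; e^(−k₂t) = e^(−0.7832) = 0.4569.
C_N = 2.16×0.692/(0.321−2.16) × (0.005142−0.4569) = (-0.8128)×(-0.4518) = 0.3672 mol·L⁻¹.
Y_N = C_N/C_{M0} = 0.3672/0.692 = 0.531.

0.531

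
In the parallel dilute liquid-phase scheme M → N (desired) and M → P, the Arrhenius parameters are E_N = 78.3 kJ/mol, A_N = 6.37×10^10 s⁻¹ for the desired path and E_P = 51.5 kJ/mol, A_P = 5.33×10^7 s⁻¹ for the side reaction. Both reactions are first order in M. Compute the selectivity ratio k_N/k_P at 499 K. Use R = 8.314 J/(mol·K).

1.87

Since both paths have the same order in M, the concentration cancels and S_{N/P} = k_N/k_P = (A_N/A_P)·exp[(E_P−E_N)/(RT)].
(E_P−E_N)/(RT) = (51.5−78.3)×10³/(8.314×499) = -26800/4149 = -6.460.
k_N/k_P = (6.37×10^10/5.33×10^7)·exp(-6.460) = 1195 × 0.001565 = 1.87.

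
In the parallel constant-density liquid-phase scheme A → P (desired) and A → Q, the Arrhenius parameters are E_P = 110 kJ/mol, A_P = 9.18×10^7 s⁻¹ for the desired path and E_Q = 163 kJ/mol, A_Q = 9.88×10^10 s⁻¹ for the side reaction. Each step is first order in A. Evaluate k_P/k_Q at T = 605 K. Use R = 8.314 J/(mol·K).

Since both paths have the same order in A, the concentration cancels and S_{P/Q} = k_P/k_Q = (A_P/A_Q)·exp[(E_Q−E_P)/(RT)].
(E_Q−E_P)/(RT) = (163−110)×10³/(8.314×605) = 53000/5030 = 10.54.
k_P/k_Q = (9.18×10^7/9.88×10^10)·exp(10.54) = 9.291×10^-4 × 37678 = 35.0.
Since E_P < E_Q, lowering the temperature improves selectivity toward P.

35.0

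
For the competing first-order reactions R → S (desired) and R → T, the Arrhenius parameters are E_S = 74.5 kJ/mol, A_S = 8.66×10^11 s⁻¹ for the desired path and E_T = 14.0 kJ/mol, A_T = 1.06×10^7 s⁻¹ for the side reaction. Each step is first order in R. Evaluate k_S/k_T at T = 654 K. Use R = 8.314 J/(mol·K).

With equal orders, S_{S/T} = k_S/k_T = (A_S/A_T)·exp[(E_T−E_S)/(RT)].
(E_T−E_S)/(RT) = (14.0−74.5)×10³/(8.314×654) = -60500/5437 = -11.13.
k_S/k_T = (8.66×10^11/1.06×10^7)·exp(-11.13) = 81698 × 1.471×10^-5 = 1.20.

1.20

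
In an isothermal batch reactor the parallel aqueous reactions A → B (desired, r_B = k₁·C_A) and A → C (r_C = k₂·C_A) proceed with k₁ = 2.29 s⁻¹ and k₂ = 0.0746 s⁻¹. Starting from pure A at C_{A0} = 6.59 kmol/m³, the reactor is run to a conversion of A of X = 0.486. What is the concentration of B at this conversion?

C_A = C_{A0}(1−X) = 3.387 kmol/m³.
Both paths are first order in A, so the instantaneous fraction to B is constant: dC_B/d(−C_A) = k₁/(k₁+k₂) = 0.9685.
C_B = 0.9685·(C_{A0}−C_A) = 0.9685×3.203 = 3.10 kmol/m³.

3.10 kmol/m³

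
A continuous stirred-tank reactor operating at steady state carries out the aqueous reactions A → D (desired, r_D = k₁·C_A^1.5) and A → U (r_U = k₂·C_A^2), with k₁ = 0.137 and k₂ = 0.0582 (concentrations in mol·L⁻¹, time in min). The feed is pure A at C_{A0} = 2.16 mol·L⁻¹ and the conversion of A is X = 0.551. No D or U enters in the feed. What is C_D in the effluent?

Exit C_A = C_{A0}(1−X) = 2.16×0.449 = 0.9698 mol·L⁻¹.
Rates in a CSTR are evaluated at the outlet concentration: r_D = 0.137×0.9698^1.5 = 0.1308, r_U = 0.0582×0.9698^2 = 0.05474.
Fraction of consumed A going to D: r_D/(r_D+r_U) = 0.7050.
C_D = 0.7050·C_{A0}·X = 0.7050×2.16×0.551 = 0.839 mol·L⁻¹.

0.839 mol·L⁻¹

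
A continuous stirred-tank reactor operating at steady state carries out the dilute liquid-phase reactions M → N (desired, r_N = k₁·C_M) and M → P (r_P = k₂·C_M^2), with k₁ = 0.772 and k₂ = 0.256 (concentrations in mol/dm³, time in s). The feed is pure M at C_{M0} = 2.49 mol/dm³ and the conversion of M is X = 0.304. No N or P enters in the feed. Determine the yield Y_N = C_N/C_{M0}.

Exit C_M = C_{M0}(1−X) = 2.49×0.696 = 1.733 mol/dm³.
A CSTR operates uniformly at the exit composition, giving r_N = 1.338 and r_P = 0.7689 (each k·C_M^n at C_M = 1.733).
Fraction of consumed M going to N: r_N/(r_N+r_P) = 0.6350.
C_N = 0.6350·C_{M0}·X = 0.6350×2.49×0.304 = 0.481 mol/dm³; Y_N = C_N/C_{M0} = 0.193.

0.193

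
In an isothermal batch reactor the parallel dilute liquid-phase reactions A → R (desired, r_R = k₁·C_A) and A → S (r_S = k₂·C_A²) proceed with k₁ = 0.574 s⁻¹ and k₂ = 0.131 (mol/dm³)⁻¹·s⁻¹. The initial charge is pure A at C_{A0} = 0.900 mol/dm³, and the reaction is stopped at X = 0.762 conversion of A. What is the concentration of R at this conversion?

C_A = C_{A0}(1−X) = 0.2142 mol/dm³.
Along a PFR/batch, dC_R/dC_A = −r_R/(r_R+r_S) = −k₁/(k₁+k₂·C_A).
Integrating from C_{A0} to C_A: C_R = (0.574/0.131)·ln[(0.574+0.131·0.900)/(0.574+0.131·0.214)] = 4.382·ln(0.6919/0.6021) = 0.6094 mol/dm³.

0.609 mol/dm³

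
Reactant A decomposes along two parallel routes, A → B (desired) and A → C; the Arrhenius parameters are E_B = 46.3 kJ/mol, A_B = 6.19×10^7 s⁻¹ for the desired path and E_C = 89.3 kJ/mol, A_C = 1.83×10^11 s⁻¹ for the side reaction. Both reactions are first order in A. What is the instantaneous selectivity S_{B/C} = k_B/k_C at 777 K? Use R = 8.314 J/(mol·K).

0.263

Since both paths have the same order in A, the concentration cancels and S_{B/C} = k_B/k_C = (A_B/A_C)·exp[(E_C−E_B)/(RT)].
(E_C−E_B)/(RT) = (89.3−46.3)×10³/(8.314×777) = 43000/6460 = 6.656.
k_B/k_C = (6.19×10^7/1.83×10^11)·exp(6.656) = 3.383×10^-4 × 777.7 = 0.263.
Since E_B < E_C, lowering the temperature improves selectivity toward B.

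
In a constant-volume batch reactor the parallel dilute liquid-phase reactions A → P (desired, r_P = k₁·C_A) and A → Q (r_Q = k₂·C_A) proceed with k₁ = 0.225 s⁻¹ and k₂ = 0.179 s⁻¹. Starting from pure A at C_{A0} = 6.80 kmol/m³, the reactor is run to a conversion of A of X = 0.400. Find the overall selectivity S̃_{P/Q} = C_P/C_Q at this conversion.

1.26

C_A = C_{A0}(1−X) = 4.080 kmol/m³.
Both paths are first order in A, so the instantaneous fraction to P is constant: dC_P/d(−C_A) = k₁/(k₁+k₂) = 0.5569.
C_P = 0.5569·(C_{A0}−C_A) = 0.5569×2.720 = 1.51 kmol/m³.
C_Q = (C_{A0}−C_A)−C_P = 1.205 kmol/m³; S̃_{P/Q} = 1.515/1.205 = 1.26.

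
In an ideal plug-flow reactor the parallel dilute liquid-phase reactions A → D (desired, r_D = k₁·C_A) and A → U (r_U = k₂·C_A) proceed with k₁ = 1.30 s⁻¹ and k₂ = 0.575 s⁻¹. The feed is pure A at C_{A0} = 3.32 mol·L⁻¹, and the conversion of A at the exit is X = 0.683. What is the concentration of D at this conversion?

1.57 mol·L⁻¹

C_A = C_{A0}(1−X) = 1.052 mol·L⁻¹.
Both paths are first order in A, so the instantaneous fraction to D is constant: dC_D/d(−C_A) = k₁/(k₁+k₂) = 0.6933.
C_D = 0.6933·(C_{A0}−C_A) = 0.6933×2.268 = 1.57 mol·L⁻¹.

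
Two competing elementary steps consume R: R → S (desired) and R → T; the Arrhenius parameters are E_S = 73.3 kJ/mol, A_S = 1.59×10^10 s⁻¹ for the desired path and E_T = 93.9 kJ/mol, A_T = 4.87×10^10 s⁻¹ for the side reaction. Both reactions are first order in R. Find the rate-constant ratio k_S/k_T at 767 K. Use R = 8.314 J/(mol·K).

8.26

Since both paths have the same order in R, the concentration cancels and S_{S/T} = k_S/k_T = (A_S/A_T)·exp[(E_T−E_S)/(RT)].
(E_T−E_S)/(RT) = (93.9−73.3)×10³/(8.314×767) = 20600/6377 = 3.230.
k_S/k_T = (1.59×10^10/4.87×10^10)·exp(3.230) = 0.3265 × 25.29 = 8.26.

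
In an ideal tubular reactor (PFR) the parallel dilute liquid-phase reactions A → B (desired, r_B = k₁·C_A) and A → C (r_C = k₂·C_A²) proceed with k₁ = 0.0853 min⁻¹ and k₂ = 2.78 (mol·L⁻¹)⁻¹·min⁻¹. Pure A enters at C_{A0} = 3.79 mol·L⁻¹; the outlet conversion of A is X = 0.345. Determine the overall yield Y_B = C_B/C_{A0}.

0.00339

C_A = C_{A0}(1−X) = 2.482 mol·L⁻¹.
Along a PFR/batch, dC_B/dC_A = −r_B/(r_B+r_C) = −k₁/(k₁+k₂·C_A).
Integrating from C_{A0} to C_A: C_B = (0.0853/2.78)·ln[(0.0853+2.78·3.79)/(0.0853+2.78·2.48)] = 0.03068·ln(10.62/6.987) = 0.01285 mol·L⁻¹.
Y_B = C_B/C_{A0} = 0.01285/3.79 = 0.00339.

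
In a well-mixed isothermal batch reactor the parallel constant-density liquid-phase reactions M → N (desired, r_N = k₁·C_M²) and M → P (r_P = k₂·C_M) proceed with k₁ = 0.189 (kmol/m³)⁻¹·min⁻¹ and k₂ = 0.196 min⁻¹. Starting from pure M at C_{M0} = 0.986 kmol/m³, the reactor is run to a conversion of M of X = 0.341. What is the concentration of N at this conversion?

C_M = C_{M0}(1−X) = 0.6498 kmol/m³.
Along a PFR/batch, dC_P/dC_M = −r_P/(r_N+r_P) = −k₂/(k₂+k₁·C_M).
Integrating from C_{M0} to C_M: C_P = (0.196/0.189)·ln[(0.196+0.189·0.986)/(0.196+0.189·0.650)] = 1.037·ln(0.3824/0.3188) = 0.1885 kmol/m³.
Then C_N = (C_{M0}−C_M) − C_P = 0.3362 − 0.1885 = 0.1477 kmol/m³.

0.148 kmol/m³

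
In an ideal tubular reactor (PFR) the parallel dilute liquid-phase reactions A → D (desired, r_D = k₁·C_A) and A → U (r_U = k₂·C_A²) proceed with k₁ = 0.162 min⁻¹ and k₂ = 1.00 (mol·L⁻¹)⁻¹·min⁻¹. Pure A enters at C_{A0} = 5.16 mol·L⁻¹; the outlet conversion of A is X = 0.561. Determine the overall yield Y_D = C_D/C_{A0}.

0.0246

C_A = C_{A0}(1−X) = 2.265 mol·L⁻¹.
Along a PFR/batch, dC_D/dC_A = −r_D/(r_D+r_U) = −k₁/(k₁+k₂·C_A).
Integrating from C_{A0} to C_A: C_D = (0.162/1.00)·ln[(0.162+1.00·5.16)/(0.162+1.00·2.27)] = 0.1620·ln(5.322/2.427) = 0.1272 mol·L⁻¹.
Y_D = C_D/C_{A0} = 0.1272/5.16 = 0.0246.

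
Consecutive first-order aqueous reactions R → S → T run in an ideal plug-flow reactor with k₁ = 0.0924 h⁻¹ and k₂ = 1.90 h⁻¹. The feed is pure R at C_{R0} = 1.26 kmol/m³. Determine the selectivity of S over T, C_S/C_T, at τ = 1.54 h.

For first-order series with pure R initially, C_S(τ) = k₁C_{R0}/(k₂−k₁)·(e^(−k₁τ) − e^(−k₂τ)).
e^(−k₁τ) = e^(−0.0924×1.54) = e^(−0.1423) = 0.8674; e^(−k₂τ) = e^(−2.926) = 0.05361.
C_S = 0.0924×1.26/(1.90−0.0924) × (0.8674−0.05361) = 0.06441×0.8138 = 0.05241 kmol/m³.
C_R = C_{R0}e^(−k₁τ) = 1.093 kmol/m³, so C_T = C_{R0}−C_R−C_S = 0.1147 kmol/m³; C_S/C_T = 0.457.

0.457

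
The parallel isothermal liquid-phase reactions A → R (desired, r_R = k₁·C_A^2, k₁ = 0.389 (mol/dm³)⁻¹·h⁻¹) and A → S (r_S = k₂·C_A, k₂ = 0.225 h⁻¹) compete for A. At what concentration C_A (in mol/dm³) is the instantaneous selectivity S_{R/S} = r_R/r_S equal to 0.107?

0.0619 mol/dm³

S_{R/S} = (k₁/k₂)·C_A ⇒ C_A = S·k₂/k₁.
= 0.107×0.225/0.389 = 0.0619 mol/dm³.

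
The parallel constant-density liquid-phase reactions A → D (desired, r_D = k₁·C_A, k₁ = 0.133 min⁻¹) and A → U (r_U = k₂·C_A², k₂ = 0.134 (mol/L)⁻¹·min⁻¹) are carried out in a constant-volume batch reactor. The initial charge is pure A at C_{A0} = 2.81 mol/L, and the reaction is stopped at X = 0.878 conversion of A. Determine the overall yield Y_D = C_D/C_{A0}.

0.370

C_A = C_{A0}(1−X) = 0.3428 mol/L.
Along a PFR/batch, dC_D/dC_A = −r_D/(r_D+r_U) = −k₁/(k₁+k₂·C_A).
Integrating from C_{A0} to C_A: C_D = (0.133/0.134)·ln[(0.133+0.134·2.81)/(0.133+0.134·0.343)] = 0.9925·ln(0.5095/0.1789) = 1.039 mol/L.
Y_D = C_D/C_{A0} = 1.039/2.81 = 0.370.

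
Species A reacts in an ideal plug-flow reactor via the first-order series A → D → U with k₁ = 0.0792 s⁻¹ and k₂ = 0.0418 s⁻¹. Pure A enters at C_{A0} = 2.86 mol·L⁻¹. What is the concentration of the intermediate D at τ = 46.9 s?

For first-order series with pure A initially, C_D(τ) = k₁C_{A0}/(k₂−k₁)·(e^(−k₁τ) − e^(−k₂τ)).
e^(−k₁τ) = e^(−0.0792×46.9) = e^(−3.714) = 0.02437; e^(−k₂τ) = e^(−1.960) = 0.1408.
C_D = 0.0792×2.86/(0.0418−0.0792) × (0.02437−0.1408) = (-6.056)×(-0.1164) = 0.7052 mol·L⁻¹.

0.705 mol·L⁻¹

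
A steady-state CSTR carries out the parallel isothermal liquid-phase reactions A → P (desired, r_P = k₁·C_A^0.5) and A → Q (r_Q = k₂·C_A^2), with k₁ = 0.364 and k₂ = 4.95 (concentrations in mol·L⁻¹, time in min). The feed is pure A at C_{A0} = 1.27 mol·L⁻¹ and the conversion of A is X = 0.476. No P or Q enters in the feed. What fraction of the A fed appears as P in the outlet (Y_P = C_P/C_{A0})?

0.0568

Exit C_A = C_{A0}(1−X) = 1.27×0.524 = 0.6655 mol·L⁻¹.
Rates in a CSTR are evaluated at the outlet concentration: r_P = 0.364×0.6655^0.5 = 0.2969, r_Q = 4.95×0.6655^2 = 2.192.
Fraction of consumed A going to P: r_P/(r_P+r_Q) = 0.1193.
C_P = 0.1193·C_{A0}·X = 0.1193×1.27×0.476 = 0.0721 mol·L⁻¹; Y_P = C_P/C_{A0} = 0.0568.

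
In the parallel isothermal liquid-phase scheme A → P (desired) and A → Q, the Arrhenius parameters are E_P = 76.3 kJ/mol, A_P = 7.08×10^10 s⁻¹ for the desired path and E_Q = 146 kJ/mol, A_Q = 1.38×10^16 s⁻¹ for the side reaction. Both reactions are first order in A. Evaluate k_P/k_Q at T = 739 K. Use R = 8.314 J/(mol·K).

0.433

k_P/k_Q = (A_P/A_Q)·exp[−(E_P−E_Q)/(RT)] = (A_P/A_Q)·exp[(E_Q−E_P)/(RT)].
(E_Q−E_P)/(RT) = (146−76.3)×10³/(8.314×739) = 69700/6144 = 11.34.
k_P/k_Q = (7.08×10^10/1.38×10^16)·exp(11.34) = 5.130×10^-6 × 84484 = 0.433.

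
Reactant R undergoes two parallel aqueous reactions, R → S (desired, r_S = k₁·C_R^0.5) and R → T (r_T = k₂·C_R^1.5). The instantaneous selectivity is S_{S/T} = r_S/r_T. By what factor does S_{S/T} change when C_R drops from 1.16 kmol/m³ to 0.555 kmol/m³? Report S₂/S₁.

S_{S/T} = (k₁/k₂)·C_R⁻¹, so S₂/S₁ = (C_{R,2}/C_{R,1})⁻¹.
= 1.16/0.555 = 2.09.

2.09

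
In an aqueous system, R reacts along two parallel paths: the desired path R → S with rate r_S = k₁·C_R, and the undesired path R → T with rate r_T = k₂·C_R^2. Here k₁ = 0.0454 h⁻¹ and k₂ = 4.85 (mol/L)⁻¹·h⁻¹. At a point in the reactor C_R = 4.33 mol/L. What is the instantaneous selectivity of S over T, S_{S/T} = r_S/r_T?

S_{S/T} = r_S/r_T = (k₁·C_R)/(k₂·C_R^2) = (k₁/k₂)·C_R⁻¹.
= (0.0454×4.330) / (4.85×4.330^2) = 0.1966/90.93 = 0.00216.

0.00216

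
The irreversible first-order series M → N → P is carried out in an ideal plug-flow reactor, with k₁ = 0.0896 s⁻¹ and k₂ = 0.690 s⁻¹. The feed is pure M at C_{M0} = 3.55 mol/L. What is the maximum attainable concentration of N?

Evaluating C_N at τ_opt = ln(k₂/k₁)/(k₂−k₁) gives C_{N,max}/C_{M0} = (k₁/k₂)^[k₂/(k₂−k₁)].
= (0.0896/0.690)^(0.690/(0.690−0.0896)) = (0.1299)^(1.149) = 0.09575.
C_{N,max} = 0.09575×3.55 = 0.340 mol/L.

0.340 mol/L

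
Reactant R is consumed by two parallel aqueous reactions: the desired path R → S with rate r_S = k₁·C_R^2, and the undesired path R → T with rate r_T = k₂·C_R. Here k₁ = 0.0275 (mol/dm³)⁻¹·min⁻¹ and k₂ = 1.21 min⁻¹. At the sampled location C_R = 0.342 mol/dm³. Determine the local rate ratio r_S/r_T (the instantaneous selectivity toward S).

S_{S/T} = r_S/r_T = (k₁·C_R^2)/(k₂·C_R) = (k₁/k₂)·C_R.
= (0.0275×0.3420^2) / (1.21×0.3420) = 0.003217/0.4138 = 0.00777.
Since the desired path is higher order in R, keeping C_R high (PFR or concentrated feed) favours S.

0.00777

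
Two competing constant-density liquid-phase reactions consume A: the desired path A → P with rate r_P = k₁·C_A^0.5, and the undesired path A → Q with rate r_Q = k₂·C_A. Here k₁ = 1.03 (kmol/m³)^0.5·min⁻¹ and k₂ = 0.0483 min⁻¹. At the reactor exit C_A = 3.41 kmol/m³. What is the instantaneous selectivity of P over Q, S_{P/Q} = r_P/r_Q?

S_{P/Q} = r_P/r_Q = (k₁·C_A^0.5)/(k₂·C_A) = (k₁/k₂)·C_A^-0.5.
= (1.03×3.410^0.5) / (0.0483×3.410) = 1.902/0.1647 = 11.5.

11.5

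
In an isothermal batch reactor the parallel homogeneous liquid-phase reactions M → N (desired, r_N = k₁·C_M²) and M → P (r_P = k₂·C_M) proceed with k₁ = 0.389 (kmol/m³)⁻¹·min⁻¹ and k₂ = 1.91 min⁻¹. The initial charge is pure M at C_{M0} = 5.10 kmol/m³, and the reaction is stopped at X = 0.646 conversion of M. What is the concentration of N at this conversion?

C_M = C_{M0}(1−X) = 1.805 kmol/m³.
Along a PFR/batch, dC_P/dC_M = −r_P/(r_N+r_P) = −k₂/(k₂+k₁·C_M).
Integrating from C_{M0} to C_M: C_P = (1.91/0.389)·ln[(1.91+0.389·5.10)/(1.91+0.389·1.81)] = 4.910·ln(3.894/2.612) = 1.960 kmol/m³.
Then C_N = (C_{M0}−C_M) − C_P = 3.295 − 1.960 = 1.335 kmol/m³.

1.33 kmol/m³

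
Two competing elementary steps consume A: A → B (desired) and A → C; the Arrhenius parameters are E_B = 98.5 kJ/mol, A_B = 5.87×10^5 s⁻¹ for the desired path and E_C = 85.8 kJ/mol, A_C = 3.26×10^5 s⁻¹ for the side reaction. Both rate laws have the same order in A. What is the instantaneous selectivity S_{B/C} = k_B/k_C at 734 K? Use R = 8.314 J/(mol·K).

With equal orders, S_{B/C} = k_B/k_C = (A_B/A_C)·exp[(E_C−E_B)/(RT)].
(E_C−E_B)/(RT) = (85.8−98.5)×10³/(8.314×734) = -12700/6102 = -2.081.
k_B/k_C = (5.87×10^5/3.26×10^5)·exp(-2.081) = 1.801 × 0.1248 = 0.225.
Since E_B > E_C, raising the temperature improves selectivity toward B.

0.225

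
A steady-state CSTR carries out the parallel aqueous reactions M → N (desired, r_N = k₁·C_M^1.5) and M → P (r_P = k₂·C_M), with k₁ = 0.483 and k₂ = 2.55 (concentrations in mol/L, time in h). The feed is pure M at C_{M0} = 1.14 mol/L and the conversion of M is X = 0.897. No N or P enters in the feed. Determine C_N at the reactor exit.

0.0623 mol/L

Exit C_M = C_{M0}(1−X) = 1.14×0.103 = 0.1174 mol/L.
A CSTR operates uniformly at the exit composition, giving r_N = 0.01943 and r_P = 0.2994 (each k·C_M^n at C_M = 0.1174).
Fraction of consumed M going to N: r_N/(r_N+r_P) = 0.06095.
C_N = 0.06095·C_{M0}·X = 0.06095×1.14×0.897 = 0.0623 mol/L.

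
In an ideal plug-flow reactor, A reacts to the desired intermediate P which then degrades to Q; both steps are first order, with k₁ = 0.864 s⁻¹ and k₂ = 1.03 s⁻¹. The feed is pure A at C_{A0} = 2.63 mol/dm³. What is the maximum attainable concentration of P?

For a first-order series the maximum intermediate yield is C_{P,max}/C_{A0} = (k₁/k₂)^[k₂/(k₂−k₁)].
= (0.864/1.03)^(1.03/(1.03−0.864)) = (0.8388)^(6.205) = 0.3361.
C_{P,max} = 0.3361×2.63 = 0.884 mol/dm³.

0.884 mol/dm³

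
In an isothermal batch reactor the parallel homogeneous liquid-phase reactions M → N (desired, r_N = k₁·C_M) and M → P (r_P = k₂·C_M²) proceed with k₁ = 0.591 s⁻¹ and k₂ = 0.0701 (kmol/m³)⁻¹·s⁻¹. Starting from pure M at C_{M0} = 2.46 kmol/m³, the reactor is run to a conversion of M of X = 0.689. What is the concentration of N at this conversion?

1.43 kmol/m³

C_M = C_{M0}(1−X) = 0.7651 kmol/m³.
Along a PFR/batch, dC_N/dC_M = −r_N/(r_N+r_P) = −k₁/(k₁+k₂·C_M).
Integrating from C_{M0} to C_M: C_N = (0.591/0.0701)·ln[(0.591+0.0701·2.46)/(0.591+0.0701·0.765)] = 8.431·ln(0.7634/0.6446) = 1.426 kmol/m³.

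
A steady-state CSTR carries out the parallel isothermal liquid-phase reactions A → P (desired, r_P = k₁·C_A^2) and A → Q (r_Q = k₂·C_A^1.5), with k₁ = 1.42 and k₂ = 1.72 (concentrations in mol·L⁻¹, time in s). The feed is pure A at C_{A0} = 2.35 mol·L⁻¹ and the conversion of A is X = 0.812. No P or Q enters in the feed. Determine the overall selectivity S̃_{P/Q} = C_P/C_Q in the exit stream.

Exit C_A = C_{A0}(1−X) = 2.35×0.188 = 0.4418 mol·L⁻¹.
A CSTR operates uniformly at the exit composition, giving r_P = 0.2772 and r_Q = 0.5051 (each k·C_A^n at C_A = 0.4418).
Overall selectivity = C_P/C_Q = r_Pτ/(r_Qτ) = r_P/r_Q = 0.549.

0.549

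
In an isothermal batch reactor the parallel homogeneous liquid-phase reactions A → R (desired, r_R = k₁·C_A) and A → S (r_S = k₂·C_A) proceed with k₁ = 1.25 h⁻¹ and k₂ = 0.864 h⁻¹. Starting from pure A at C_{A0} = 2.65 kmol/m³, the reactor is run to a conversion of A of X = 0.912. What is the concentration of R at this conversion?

1.43 kmol/m³

C_A = C_{A0}(1−X) = 0.2332 kmol/m³.
Both paths are first order in A, so the instantaneous fraction to R is constant: dC_R/d(−C_A) = k₁/(k₁+k₂) = 0.5913.
C_R = 0.5913·(C_{A0}−C_A) = 0.5913×2.417 = 1.43 kmol/m³.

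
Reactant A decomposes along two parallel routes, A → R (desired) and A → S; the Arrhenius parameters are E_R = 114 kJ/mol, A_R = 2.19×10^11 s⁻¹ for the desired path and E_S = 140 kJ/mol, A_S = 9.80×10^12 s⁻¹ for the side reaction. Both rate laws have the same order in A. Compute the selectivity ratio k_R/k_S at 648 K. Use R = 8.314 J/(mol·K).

2.79

Since both paths have the same order in A, the concentration cancels and S_{R/S} = k_R/k_S = (A_R/A_S)·exp[(E_S−E_R)/(RT)].
(E_S−E_R)/(RT) = (140−114)×10³/(8.314×648) = 26000/5387 = 4.826.
k_R/k_S = (2.19×10^11/9.80×10^12)·exp(4.826) = 0.02235 × 124.7 = 2.79.
Since E_R < E_S, lowering the temperature improves selectivity toward R.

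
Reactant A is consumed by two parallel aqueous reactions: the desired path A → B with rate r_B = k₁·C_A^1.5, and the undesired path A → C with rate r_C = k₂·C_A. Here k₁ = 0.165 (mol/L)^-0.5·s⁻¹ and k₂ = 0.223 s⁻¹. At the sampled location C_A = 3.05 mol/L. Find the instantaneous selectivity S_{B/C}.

1.29

S_{B/C} = r_B/r_C = (k₁·C_A^1.5)/(k₂·C_A) = (k₁/k₂)·C_A^0.5.
= (0.165×3.050^1.5) / (0.223×3.050) = 0.8789/0.6801 = 1.29.
Since the desired path is higher order in A, keeping C_A high (PFR or concentrated feed) favours B.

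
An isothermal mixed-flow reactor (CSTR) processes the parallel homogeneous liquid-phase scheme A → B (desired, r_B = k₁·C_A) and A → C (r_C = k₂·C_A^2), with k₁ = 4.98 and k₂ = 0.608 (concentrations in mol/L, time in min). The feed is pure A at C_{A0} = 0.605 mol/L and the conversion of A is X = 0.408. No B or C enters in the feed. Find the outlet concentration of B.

Exit C_A = C_{A0}(1−X) = 0.605×0.592 = 0.3582 mol/L.
A CSTR operates uniformly at the exit composition, giving r_B = 1.784 and r_C = 0.07799 (each k·C_A^n at C_A = 0.3582).
Fraction of consumed A going to B: r_B/(r_B+r_C) = 0.9581.
C_B = 0.9581·C_{A0}·X = 0.9581×0.605×0.408 = 0.236 mol/L.

0.236 mol/L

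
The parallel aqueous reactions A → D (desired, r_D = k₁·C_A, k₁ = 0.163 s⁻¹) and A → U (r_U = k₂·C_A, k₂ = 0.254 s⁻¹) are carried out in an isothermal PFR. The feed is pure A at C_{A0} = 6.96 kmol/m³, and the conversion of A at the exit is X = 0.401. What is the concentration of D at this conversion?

C_A = C_{A0}(1−X) = 4.169 kmol/m³.
Both paths are first order in A, so the instantaneous fraction to D is constant: dC_D/d(−C_A) = k₁/(k₁+k₂) = 0.3909.
C_D = 0.3909·(C_{A0}−C_A) = 0.3909×2.791 = 1.09 kmol/m³.

1.09 kmol/m³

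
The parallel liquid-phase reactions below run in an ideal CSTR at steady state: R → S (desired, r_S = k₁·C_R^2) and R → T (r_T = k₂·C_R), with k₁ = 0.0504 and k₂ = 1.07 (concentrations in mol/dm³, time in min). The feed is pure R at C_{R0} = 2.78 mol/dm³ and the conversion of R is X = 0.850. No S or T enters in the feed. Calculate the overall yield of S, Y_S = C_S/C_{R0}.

0.0164

Exit C_R = C_{R0}(1−X) = 2.78×0.150 = 0.4170 mol/dm³.
In a CSTR the entire volume is at exit conditions, so r_S = 0.0504×0.4170^2 = 0.008764 and r_T = 1.07×0.4170 = 0.4462.
Fraction of consumed R going to S: r_S/(r_S+r_T) = 0.01926.
C_S = 0.01926·C_{R0}·X = 0.01926×2.78×0.850 = 0.0455 mol/dm³; Y_S = C_S/C_{R0} = 0.0164.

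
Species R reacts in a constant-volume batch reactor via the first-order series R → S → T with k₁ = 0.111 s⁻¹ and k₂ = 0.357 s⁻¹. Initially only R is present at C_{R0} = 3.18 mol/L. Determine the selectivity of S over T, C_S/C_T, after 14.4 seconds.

0.125

The intermediate concentration in a first-order A→B→C sequence is C_S = k₁C_{R0}(e^(−k₁t) − e^(−k₂t))/(k₂−k₁).
e^(−k₁t) = e^(−0.111×14.4) = e^(−1.598) = 0.2022; e^(−k₂t) = e^(−5.141) = 0.005853.
C_S = 0.111×3.18/(0.357−0.111) × (0.2022−0.005853) = 1.435×0.1964 = 0.2818 mol/L.
C_R = C_{R0}e^(−k₁t) = 0.6431 mol/L, so C_T = C_{R0}−C_R−C_S = 2.255 mol/L; C_S/C_T = 0.125.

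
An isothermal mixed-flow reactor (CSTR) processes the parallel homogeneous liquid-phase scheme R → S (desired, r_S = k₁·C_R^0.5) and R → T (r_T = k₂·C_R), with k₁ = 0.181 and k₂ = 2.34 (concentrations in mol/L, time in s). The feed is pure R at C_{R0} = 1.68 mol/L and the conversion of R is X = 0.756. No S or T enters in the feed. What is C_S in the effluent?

Exit C_R = C_{R0}(1−X) = 1.68×0.244 = 0.4099 mol/L.
In a CSTR the entire volume is at exit conditions, so r_S = 0.181×0.4099^0.5 = 0.1159 and r_T = 2.34×0.4099 = 0.9592.
Fraction of consumed R going to S: r_S/(r_S+r_T) = 0.1078.
C_S = 0.1078·C_{R0}·X = 0.1078×1.68×0.756 = 0.137 mol/L.

0.137 mol/L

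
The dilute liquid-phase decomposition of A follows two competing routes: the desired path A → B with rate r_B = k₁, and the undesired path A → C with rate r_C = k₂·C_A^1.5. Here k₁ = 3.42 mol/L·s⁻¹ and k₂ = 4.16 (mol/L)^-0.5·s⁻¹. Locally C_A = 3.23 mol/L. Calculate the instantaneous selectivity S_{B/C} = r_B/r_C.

S_{B/C} = r_B/r_C = (k₁)/(k₂·C_A^1.5) = (k₁/k₂)·C_A^-1.5.
= (3.42) / (4.16×3.230^1.5) = 3.420/24.15 = 0.142.

0.142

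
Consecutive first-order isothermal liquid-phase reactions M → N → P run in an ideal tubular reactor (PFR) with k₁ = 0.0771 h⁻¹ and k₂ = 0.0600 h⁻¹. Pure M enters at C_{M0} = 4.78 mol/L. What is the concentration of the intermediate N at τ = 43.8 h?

The intermediate concentration in a first-order A→B→C sequence is C_N = k₁C_{M0}(e^(−k₁τ) − e^(−k₂τ))/(k₂−k₁).
e^(−k₁τ) = e^(−0.0771×43.8) = e^(−3.377) = 0.03415; e^(−k₂τ) = e^(−2.628) = 0.07222.
C_N = 0.0771×4.78/(0.0600−0.0771) × (0.03415−0.07222) = (-21.55)×(-0.03807) = 0.8205 mol/L.

0.821 mol/L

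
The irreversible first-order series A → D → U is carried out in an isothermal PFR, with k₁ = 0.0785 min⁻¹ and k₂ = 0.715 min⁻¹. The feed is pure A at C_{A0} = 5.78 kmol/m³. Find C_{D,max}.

For a first-order series the maximum intermediate yield is C_{D,max}/C_{A0} = (k₁/k₂)^[k₂/(k₂−k₁)].
= (0.0785/0.715)^(0.715/(0.715−0.0785)) = (0.1098)^(1.123) = 0.08361.
C_{D,max} = 0.08361×5.78 = 0.483 kmol/m³.

0.483 kmol/m³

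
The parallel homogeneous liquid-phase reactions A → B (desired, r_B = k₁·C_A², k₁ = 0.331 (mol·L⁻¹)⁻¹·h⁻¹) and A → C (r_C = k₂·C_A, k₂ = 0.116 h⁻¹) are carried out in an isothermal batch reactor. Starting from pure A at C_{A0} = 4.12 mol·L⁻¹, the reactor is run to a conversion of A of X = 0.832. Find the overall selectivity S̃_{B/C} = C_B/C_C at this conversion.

C_A = C_{A0}(1−X) = 0.6922 mol·L⁻¹.
Along a PFR/batch, dC_C/dC_A = −r_C/(r_B+r_C) = −k₂/(k₂+k₁·C_A).
Integrating from C_{A0} to C_A: C_C = (0.116/0.331)·ln[(0.116+0.331·4.12)/(0.116+0.331·0.692)] = 0.3505·ln(1.480/0.3451) = 0.5102 mol·L⁻¹.
Then C_B = (C_{A0}−C_A) − C_C = 3.428 − 0.5102 = 2.918 mol·L⁻¹.
S̃_{B/C} = C_B/C_C = 2.918/0.5102 = 5.72.

5.72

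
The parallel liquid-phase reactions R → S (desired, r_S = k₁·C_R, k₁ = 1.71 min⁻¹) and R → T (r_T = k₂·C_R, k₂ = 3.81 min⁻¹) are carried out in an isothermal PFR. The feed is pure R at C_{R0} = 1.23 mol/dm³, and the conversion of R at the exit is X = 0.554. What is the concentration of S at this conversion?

C_R = C_{R0}(1−X) = 0.5486 mol/dm³.
Both paths are first order in R, so the instantaneous fraction to S is constant: dC_S/d(−C_R) = k₁/(k₁+k₂) = 0.3098.
C_S = 0.3098·(C_{R0}−C_R) = 0.3098×0.6814 = 0.211 mol/dm³.

0.211 mol/dm³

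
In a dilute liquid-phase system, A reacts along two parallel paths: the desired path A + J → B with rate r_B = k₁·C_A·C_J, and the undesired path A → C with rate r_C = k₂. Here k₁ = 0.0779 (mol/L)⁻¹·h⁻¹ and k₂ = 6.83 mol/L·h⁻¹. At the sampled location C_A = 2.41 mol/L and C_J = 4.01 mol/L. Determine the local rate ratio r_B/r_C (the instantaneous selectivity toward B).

S_{B/C} = r_B/r_C = (k₁·C_A·C_J)/(k₂) = (k₁/k₂)·C_A·C_J.
= (0.0779×2.410×4.010) / (6.83) = 0.7528/6.830 = 0.110.

0.110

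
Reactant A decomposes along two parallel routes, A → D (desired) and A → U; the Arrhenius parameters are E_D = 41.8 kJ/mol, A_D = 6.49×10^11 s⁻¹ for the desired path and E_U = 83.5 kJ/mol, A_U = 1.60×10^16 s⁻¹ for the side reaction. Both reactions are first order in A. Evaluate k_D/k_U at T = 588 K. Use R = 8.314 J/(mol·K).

Since both paths have the same order in A, the concentration cancels and S_{D/U} = k_D/k_U = (A_D/A_U)·exp[(E_U−E_D)/(RT)].
(E_U−E_D)/(RT) = (83.5−41.8)×10³/(8.314×588) = 41700/4889 = 8.530.
k_D/k_U = (6.49×10^11/1.60×10^16)·exp(8.530) = 4.056×10^-5 × 5064 = 0.205.

0.205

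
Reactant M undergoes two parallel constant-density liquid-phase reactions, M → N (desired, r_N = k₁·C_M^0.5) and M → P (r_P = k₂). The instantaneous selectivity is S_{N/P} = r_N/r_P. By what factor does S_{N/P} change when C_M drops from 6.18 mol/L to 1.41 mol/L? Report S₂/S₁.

0.478

S_{N/P} = (k₁/k₂)·C_M^0.5, so S₂/S₁ = (C_{M,2}/C_{M,1})^0.5.
= (1.41/6.18)^0.5 = (0.2282)^0.5 = 0.478.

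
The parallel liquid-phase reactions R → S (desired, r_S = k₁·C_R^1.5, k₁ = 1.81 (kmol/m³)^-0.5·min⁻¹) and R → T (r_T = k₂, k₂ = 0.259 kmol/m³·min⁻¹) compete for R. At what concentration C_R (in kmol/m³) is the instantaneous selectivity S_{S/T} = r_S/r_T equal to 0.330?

0.131 kmol/m³

S_{S/T} = (k₁/k₂)·C_R^1.5 ⇒ C_R = (S·k₂/k₁)^(1/1.5).
= (0.330×0.259/1.81)^(0.6667) = (0.04722)^(0.6667) = 0.131 kmol/m³.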